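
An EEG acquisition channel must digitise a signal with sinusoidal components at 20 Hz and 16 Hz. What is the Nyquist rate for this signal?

Highest-frequency component: 20 Hz.
Nyquist rate = 2 × 20 Hz = 40 Hz.

40 Hz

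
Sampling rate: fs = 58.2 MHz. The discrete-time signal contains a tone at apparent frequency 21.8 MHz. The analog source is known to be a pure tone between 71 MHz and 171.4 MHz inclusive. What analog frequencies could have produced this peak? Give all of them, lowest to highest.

80 MHz, 94.6 MHz, 138.2 MHz, 152.8 MHz

Frequencies that alias to 21.8 MHz are k·fs ± 21.8 MHz for integer k ≥ 0.
k=0: 21.8 MHz.
k=1: 36.4 MHz, 80 MHz.
k=2: 94.6 MHz, 138.2 MHz.
k=3: 152.8 MHz, 196.4 MHz.
k=4: 211 MHz, 254.6 MHz.
Within [71 MHz, 171.4 MHz]: 80 MHz, 94.6 MHz, 138.2 MHz, 152.8 MHz.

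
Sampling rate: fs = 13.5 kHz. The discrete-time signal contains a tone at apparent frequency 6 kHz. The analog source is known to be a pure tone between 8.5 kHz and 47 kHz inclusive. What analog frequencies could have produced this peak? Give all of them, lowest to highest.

Frequencies that alias to 6 kHz are k·fs ± 6 kHz for integer k ≥ 0.
k=0: 6 kHz.
k=1: 7.5 kHz, 19.5 kHz.
k=2: 21 kHz, 33 kHz.
k=3: 34.5 kHz, 46.5 kHz.
k=4: 48 kHz, 60 kHz.
Within [8.5 kHz, 47 kHz]: 19.5 kHz, 21 kHz, 33 kHz, 34.5 kHz, 46.5 kHz.

19.5 kHz, 21 kHz, 33 kHz, 34.5 kHz, 46.5 kHz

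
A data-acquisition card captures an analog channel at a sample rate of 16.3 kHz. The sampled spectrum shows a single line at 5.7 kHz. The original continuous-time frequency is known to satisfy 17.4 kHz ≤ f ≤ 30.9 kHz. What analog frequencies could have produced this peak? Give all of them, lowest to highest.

Frequencies that alias to 5.7 kHz are k·fs ± 5.7 kHz for integer k ≥ 0.
k=0: 5.7 kHz.
k=1: 10.6 kHz, 22 kHz.
k=2: 26.9 kHz, 38.3 kHz.
k=3: 43.2 kHz, 54.6 kHz.
Within [17.4 kHz, 30.9 kHz]: 22 kHz, 26.9 kHz.

22 kHz, 26.9 kHz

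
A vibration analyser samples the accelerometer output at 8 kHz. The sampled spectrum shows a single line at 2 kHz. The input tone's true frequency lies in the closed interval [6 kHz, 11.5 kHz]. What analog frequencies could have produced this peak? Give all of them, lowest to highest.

Frequencies that alias to 2 kHz are k·fs ± 2 kHz for integer k ≥ 0.
k=0: 2 kHz.
k=1: 6 kHz, 10 kHz.
k=2: 14 kHz, 18 kHz.
Within [6 kHz, 11.5 kHz]: 6 kHz, 10 kHz.

6 kHz, 10 kHz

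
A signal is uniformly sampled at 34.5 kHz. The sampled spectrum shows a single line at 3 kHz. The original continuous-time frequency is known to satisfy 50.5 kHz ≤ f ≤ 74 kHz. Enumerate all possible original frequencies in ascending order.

66 kHz, 72 kHz

Frequencies that alias to 3 kHz are k·fs ± 3 kHz for integer k ≥ 0.
k=0: 3 kHz.
k=1: 31.5 kHz, 37.5 kHz.
k=2: 66 kHz, 72 kHz.
k=3: 100.5 kHz, 106.5 kHz.
Within [50.5 kHz, 74 kHz]: 66 kHz, 72 kHz.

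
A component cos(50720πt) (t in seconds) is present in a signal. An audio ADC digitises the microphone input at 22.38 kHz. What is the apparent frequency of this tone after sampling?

2.98 kHz

ω = 50720π rad/s → f = ω/(2π) = 25360 Hz = 25.36 kHz.
25.36 kHz mod fs = 2.98 kHz.
2.98 kHz ≤ fs/2 = 11.19 kHz, appears at 2.98 kHz.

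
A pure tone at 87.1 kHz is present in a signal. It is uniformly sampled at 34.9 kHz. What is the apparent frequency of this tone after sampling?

87.1 kHz mod fs = 17.3 kHz.
17.3 kHz ≤ fs/2 = 17.45 kHz, appears at 17.3 kHz.

17.3 kHz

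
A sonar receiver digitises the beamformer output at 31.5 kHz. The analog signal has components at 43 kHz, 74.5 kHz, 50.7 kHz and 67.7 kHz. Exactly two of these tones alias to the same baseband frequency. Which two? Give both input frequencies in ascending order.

fs/2 = 15.75 kHz.
43 kHz mod fs = 11.5 kHz.
11.5 kHz ≤ fs/2 = 15.75 kHz, appears at 11.5 kHz.
74.5 kHz mod fs = 11.5 kHz.
11.5 kHz ≤ fs/2 = 15.75 kHz, appears at 11.5 kHz.
50.7 kHz mod fs = 19.2 kHz.
19.2 kHz > fs/2 = 15.75 kHz, folds to fs − 19.2 kHz = 12.3 kHz.
67.7 kHz mod fs = 4.7 kHz.
4.7 kHz ≤ fs/2 = 15.75 kHz, appears at 4.7 kHz.
43 kHz and 74.5 kHz both map to 11.5 kHz.

43 kHz, 74.5 kHz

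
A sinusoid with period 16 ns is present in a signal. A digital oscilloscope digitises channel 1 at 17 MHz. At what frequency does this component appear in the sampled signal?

T = 16 ns → f = 1/T = 62.5 MHz.
62.5 MHz mod fs = 11.5 MHz.
11.5 MHz > fs/2 = 8.5 MHz, folds to fs − 11.5 MHz = 5.5 MHz.

5.5 MHz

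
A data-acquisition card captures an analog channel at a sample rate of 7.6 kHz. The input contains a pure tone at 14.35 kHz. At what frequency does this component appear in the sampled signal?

0.85 kHz

14.35 kHz mod fs = 6.75 kHz.
6.75 kHz > fs/2 = 3.8 kHz, folds to fs − 6.75 kHz = 0.85 kHz.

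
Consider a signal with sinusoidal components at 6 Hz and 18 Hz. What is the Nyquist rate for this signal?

36 Hz

Highest-frequency component: 18 Hz.
Nyquist rate = 2 × 18 Hz = 36 Hz.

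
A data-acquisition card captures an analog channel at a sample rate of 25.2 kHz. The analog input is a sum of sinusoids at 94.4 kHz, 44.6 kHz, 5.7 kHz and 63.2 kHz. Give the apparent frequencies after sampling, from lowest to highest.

fs/2 = 12.6 kHz.
94.4 kHz mod fs = 18.8 kHz.
18.8 kHz > fs/2 = 12.6 kHz, folds to fs − 18.8 kHz = 6.4 kHz.
44.6 kHz mod fs = 19.4 kHz.
19.4 kHz > fs/2 = 12.6 kHz, folds to fs − 19.4 kHz = 5.8 kHz.
5.7 kHz ≤ fs/2 = 12.6 kHz, passes unchanged.
63.2 kHz mod fs = 12.8 kHz.
12.8 kHz > fs/2 = 12.6 kHz, folds to fs − 12.8 kHz = 12.4 kHz.
Distinct values: {5.7 kHz, 5.8 kHz, 6.4 kHz, 12.4 kHz}.

5.7 kHz, 5.8 kHz, 6.4 kHz, 12.4 kHz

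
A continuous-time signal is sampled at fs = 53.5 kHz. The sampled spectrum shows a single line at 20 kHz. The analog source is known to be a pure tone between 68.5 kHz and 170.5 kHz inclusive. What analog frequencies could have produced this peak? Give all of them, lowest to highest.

Frequencies that alias to 20 kHz are k·fs ± 20 kHz for integer k ≥ 0.
k=0: 20 kHz.
k=1: 33.5 kHz, 73.5 kHz.
k=2: 87 kHz, 127 kHz.
k=3: 140.5 kHz, 180.5 kHz.
k=4: 194 kHz, 234 kHz.
Within [68.5 kHz, 170.5 kHz]: 73.5 kHz, 87 kHz, 127 kHz, 140.5 kHz.

73.5 kHz, 87 kHz, 127 kHz, 140.5 kHz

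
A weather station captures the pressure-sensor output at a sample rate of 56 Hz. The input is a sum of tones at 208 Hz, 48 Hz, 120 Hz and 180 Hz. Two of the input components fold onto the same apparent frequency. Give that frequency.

fs/2 = 28 Hz.
208 Hz mod fs = 40 Hz.
40 Hz > fs/2 = 28 Hz, folds to fs − 40 Hz = 16 Hz.
48 Hz > fs/2 = 28 Hz, folds to fs − 48 Hz = 8 Hz.
120 Hz mod fs = 8 Hz.
8 Hz ≤ fs/2 = 28 Hz, appears at 8 Hz.
180 Hz mod fs = 12 Hz.
12 Hz ≤ fs/2 = 28 Hz, appears at 12 Hz.
48 Hz and 120 Hz both map to 8 Hz.

8 Hz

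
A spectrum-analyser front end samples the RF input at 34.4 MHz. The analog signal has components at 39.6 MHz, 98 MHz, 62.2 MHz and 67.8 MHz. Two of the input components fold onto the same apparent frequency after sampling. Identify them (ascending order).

fs/2 = 17.2 MHz.
39.6 MHz mod fs = 5.2 MHz.
5.2 MHz ≤ fs/2 = 17.2 MHz, appears at 5.2 MHz.
98 MHz mod fs = 29.2 MHz.
29.2 MHz > fs/2 = 17.2 MHz, folds to fs − 29.2 MHz = 5.2 MHz.
62.2 MHz mod fs = 27.8 MHz.
27.8 MHz > fs/2 = 17.2 MHz, folds to fs − 27.8 MHz = 6.6 MHz.
67.8 MHz mod fs = 33.4 MHz.
33.4 MHz > fs/2 = 17.2 MHz, folds to fs − 33.4 MHz = 1 MHz.
39.6 MHz and 98 MHz both map to 5.2 MHz.

39.6 MHz, 98 MHz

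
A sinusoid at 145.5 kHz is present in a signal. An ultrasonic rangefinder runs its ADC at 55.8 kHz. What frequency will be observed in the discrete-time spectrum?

145.5 kHz mod fs = 33.9 kHz.
33.9 kHz > fs/2 = 27.9 kHz, folds to fs − 33.9 kHz = 21.9 kHz.

21.9 kHz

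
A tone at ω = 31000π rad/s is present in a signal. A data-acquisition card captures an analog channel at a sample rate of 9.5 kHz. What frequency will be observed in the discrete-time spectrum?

3.5 kHz

ω = 31000π rad/s → f = ω/(2π) = 15500 Hz = 15.5 kHz.
15.5 kHz mod fs = 6 kHz.
6 kHz > fs/2 = 4.75 kHz, folds to fs − 6 kHz = 3.5 kHz.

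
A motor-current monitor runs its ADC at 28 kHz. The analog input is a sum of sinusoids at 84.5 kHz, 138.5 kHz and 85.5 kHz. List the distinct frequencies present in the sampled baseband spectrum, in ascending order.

fs/2 = 14 kHz.
84.5 kHz mod fs = 0.5 kHz.
0.5 kHz ≤ fs/2 = 14 kHz, appears at 0.5 kHz.
138.5 kHz mod fs = 26.5 kHz.
26.5 kHz > fs/2 = 14 kHz, folds to fs − 26.5 kHz = 1.5 kHz.
85.5 kHz mod fs = 1.5 kHz.
1.5 kHz ≤ fs/2 = 14 kHz, appears at 1.5 kHz.
Distinct values: {0.5 kHz, 1.5 kHz}.

0.5 kHz, 1.5 kHz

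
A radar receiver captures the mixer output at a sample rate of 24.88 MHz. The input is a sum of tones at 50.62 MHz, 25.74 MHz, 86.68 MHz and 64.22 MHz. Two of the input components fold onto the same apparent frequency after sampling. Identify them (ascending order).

fs/2 = 12.44 MHz.
50.62 MHz mod fs = 0.86 MHz.
0.86 MHz ≤ fs/2 = 12.44 MHz, appears at 0.86 MHz.
25.74 MHz mod fs = 0.86 MHz.
0.86 MHz ≤ fs/2 = 12.44 MHz, appears at 0.86 MHz.
86.68 MHz mod fs = 12.04 MHz.
12.04 MHz ≤ fs/2 = 12.44 MHz, appears at 12.04 MHz.
64.22 MHz mod fs = 14.46 MHz.
14.46 MHz > fs/2 = 12.44 MHz, folds to fs − 14.46 MHz = 10.42 MHz.
25.74 MHz and 50.62 MHz both map to 0.86 MHz.

25.74 MHz, 50.62 MHz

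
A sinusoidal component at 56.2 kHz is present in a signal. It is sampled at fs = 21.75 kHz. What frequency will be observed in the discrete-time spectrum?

56.2 kHz mod fs = 12.7 kHz.
12.7 kHz > fs/2 = 10.875 kHz, folds to fs − 12.7 kHz = 9.05 kHz.

9.05 kHz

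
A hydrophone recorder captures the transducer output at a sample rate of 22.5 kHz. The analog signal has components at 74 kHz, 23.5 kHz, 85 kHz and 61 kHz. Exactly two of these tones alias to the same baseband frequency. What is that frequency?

fs/2 = 11.25 kHz.
74 kHz mod fs = 6.5 kHz.
6.5 kHz ≤ fs/2 = 11.25 kHz, appears at 6.5 kHz.
23.5 kHz mod fs = 1 kHz.
1 kHz ≤ fs/2 = 11.25 kHz, appears at 1 kHz.
85 kHz mod fs = 17.5 kHz.
17.5 kHz > fs/2 = 11.25 kHz, folds to fs − 17.5 kHz = 5 kHz.
61 kHz mod fs = 16 kHz.
16 kHz > fs/2 = 11.25 kHz, folds to fs − 16 kHz = 6.5 kHz.
61 kHz and 74 kHz both map to 6.5 kHz.

6.5 kHz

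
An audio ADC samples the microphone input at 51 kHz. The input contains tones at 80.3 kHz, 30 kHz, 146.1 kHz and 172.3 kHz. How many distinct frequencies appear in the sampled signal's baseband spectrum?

fs/2 = 25.5 kHz.
80.3 kHz mod fs = 29.3 kHz.
29.3 kHz > fs/2 = 25.5 kHz, folds to fs − 29.3 kHz = 21.7 kHz.
30 kHz > fs/2 = 25.5 kHz, folds to fs − 30 kHz = 21 kHz.
146.1 kHz mod fs = 44.1 kHz.
44.1 kHz > fs/2 = 25.5 kHz, folds to fs − 44.1 kHz = 6.9 kHz.
172.3 kHz mod fs = 19.3 kHz.
19.3 kHz ≤ fs/2 = 25.5 kHz, appears at 19.3 kHz.
Distinct values: {6.9 kHz, 19.3 kHz, 21 kHz, 21.7 kHz} → 4.

4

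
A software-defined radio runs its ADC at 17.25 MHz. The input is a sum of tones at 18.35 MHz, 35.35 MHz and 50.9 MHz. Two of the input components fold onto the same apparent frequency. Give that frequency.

fs/2 = 8.625 MHz.
18.35 MHz mod fs = 1.1 MHz.
1.1 MHz ≤ fs/2 = 8.625 MHz, appears at 1.1 MHz.
35.35 MHz mod fs = 0.85 MHz.
0.85 MHz ≤ fs/2 = 8.625 MHz, appears at 0.85 MHz.
50.9 MHz mod fs = 16.4 MHz.
16.4 MHz > fs/2 = 8.625 MHz, folds to fs − 16.4 MHz = 0.85 MHz.
35.35 MHz and 50.9 MHz both map to 0.85 MHz.

0.85 MHz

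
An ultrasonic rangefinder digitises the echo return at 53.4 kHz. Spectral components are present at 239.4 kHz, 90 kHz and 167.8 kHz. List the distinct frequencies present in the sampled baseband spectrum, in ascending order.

7.6 kHz, 16.8 kHz, 25.8 kHz

fs/2 = 26.7 kHz.
239.4 kHz mod fs = 25.8 kHz.
25.8 kHz ≤ fs/2 = 26.7 kHz, appears at 25.8 kHz.
90 kHz mod fs = 36.6 kHz.
36.6 kHz > fs/2 = 26.7 kHz, folds to fs − 36.6 kHz = 16.8 kHz.
167.8 kHz mod fs = 7.6 kHz.
7.6 kHz ≤ fs/2 = 26.7 kHz, appears at 7.6 kHz.
Distinct values: {7.6 kHz, 16.8 kHz, 25.8 kHz}.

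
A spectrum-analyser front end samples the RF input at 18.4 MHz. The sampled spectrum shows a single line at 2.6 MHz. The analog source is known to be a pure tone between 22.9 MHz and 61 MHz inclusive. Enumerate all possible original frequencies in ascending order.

34.2 MHz, 39.4 MHz, 52.6 MHz, 57.8 MHz

Frequencies that alias to 2.6 MHz are k·fs ± 2.6 MHz for integer k ≥ 0.
k=0: 2.6 MHz.
k=1: 15.8 MHz, 21 MHz.
k=2: 34.2 MHz, 39.4 MHz.
k=3: 52.6 MHz, 57.8 MHz.
k=4: 71 MHz, 76.2 MHz.
Within [22.9 MHz, 61 MHz]: 34.2 MHz, 39.4 MHz, 52.6 MHz, 57.8 MHz.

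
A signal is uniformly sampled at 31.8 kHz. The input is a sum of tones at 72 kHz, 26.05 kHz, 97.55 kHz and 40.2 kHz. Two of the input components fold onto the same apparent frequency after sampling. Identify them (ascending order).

fs/2 = 15.9 kHz.
72 kHz mod fs = 8.4 kHz.
8.4 kHz ≤ fs/2 = 15.9 kHz, appears at 8.4 kHz.
26.05 kHz > fs/2 = 15.9 kHz, folds to fs − 26.05 kHz = 5.75 kHz.
97.55 kHz mod fs = 2.15 kHz.
2.15 kHz ≤ fs/2 = 15.9 kHz, appears at 2.15 kHz.
40.2 kHz mod fs = 8.4 kHz.
8.4 kHz ≤ fs/2 = 15.9 kHz, appears at 8.4 kHz.
40.2 kHz and 72 kHz both map to 8.4 kHz.

40.2 kHz, 72 kHz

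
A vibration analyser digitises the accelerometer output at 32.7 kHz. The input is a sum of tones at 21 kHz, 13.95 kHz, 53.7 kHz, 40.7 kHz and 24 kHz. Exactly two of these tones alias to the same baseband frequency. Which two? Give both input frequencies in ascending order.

fs/2 = 16.35 kHz.
21 kHz > fs/2 = 16.35 kHz, folds to fs − 21 kHz = 11.7 kHz.
13.95 kHz ≤ fs/2 = 16.35 kHz, passes unchanged.
53.7 kHz mod fs = 21 kHz.
21 kHz > fs/2 = 16.35 kHz, folds to fs − 21 kHz = 11.7 kHz.
40.7 kHz mod fs = 8 kHz.
8 kHz ≤ fs/2 = 16.35 kHz, appears at 8 kHz.
24 kHz > fs/2 = 16.35 kHz, folds to fs − 24 kHz = 8.7 kHz.
21 kHz and 53.7 kHz both map to 11.7 kHz.

21 kHz, 53.7 kHz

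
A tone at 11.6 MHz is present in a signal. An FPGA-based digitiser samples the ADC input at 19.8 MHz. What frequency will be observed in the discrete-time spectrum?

8.2 MHz

11.6 MHz > fs/2 = 9.9 MHz, folds to fs − 11.6 MHz = 8.2 MHz.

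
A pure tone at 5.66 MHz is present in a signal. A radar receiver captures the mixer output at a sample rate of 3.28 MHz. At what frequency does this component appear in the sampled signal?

0.9 MHz

5.66 MHz mod fs = 2.38 MHz.
2.38 MHz > fs/2 = 1.64 MHz, folds to fs − 2.38 MHz = 0.9 MHz.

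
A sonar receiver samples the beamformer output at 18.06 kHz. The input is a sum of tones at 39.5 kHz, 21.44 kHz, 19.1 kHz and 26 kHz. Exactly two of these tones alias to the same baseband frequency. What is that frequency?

fs/2 = 9.03 kHz.
39.5 kHz mod fs = 3.38 kHz.
3.38 kHz ≤ fs/2 = 9.03 kHz, appears at 3.38 kHz.
21.44 kHz mod fs = 3.38 kHz.
3.38 kHz ≤ fs/2 = 9.03 kHz, appears at 3.38 kHz.
19.1 kHz mod fs = 1.04 kHz.
1.04 kHz ≤ fs/2 = 9.03 kHz, appears at 1.04 kHz.
26 kHz mod fs = 7.94 kHz.
7.94 kHz ≤ fs/2 = 9.03 kHz, appears at 7.94 kHz.
21.44 kHz and 39.5 kHz both map to 3.38 kHz.

3.38 kHz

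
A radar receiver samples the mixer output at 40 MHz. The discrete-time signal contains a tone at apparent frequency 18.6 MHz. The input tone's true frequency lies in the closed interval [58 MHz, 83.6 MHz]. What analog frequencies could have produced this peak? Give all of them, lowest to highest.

58.6 MHz, 61.4 MHz

Frequencies that alias to 18.6 MHz are k·fs ± 18.6 MHz for integer k ≥ 0.
k=0: 18.6 MHz.
k=1: 21.4 MHz, 58.6 MHz.
k=2: 61.4 MHz, 98.6 MHz.
k=3: 101.4 MHz, 138.6 MHz.
Within [58 MHz, 83.6 MHz]: 58.6 MHz, 61.4 MHz.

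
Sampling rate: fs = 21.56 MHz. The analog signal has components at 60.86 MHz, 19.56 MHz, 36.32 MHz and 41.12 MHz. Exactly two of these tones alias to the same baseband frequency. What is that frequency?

2 MHz

fs/2 = 10.78 MHz.
60.86 MHz mod fs = 17.74 MHz.
17.74 MHz > fs/2 = 10.78 MHz, folds to fs − 17.74 MHz = 3.82 MHz.
19.56 MHz > fs/2 = 10.78 MHz, folds to fs − 19.56 MHz = 2 MHz.
36.32 MHz mod fs = 14.76 MHz.
14.76 MHz > fs/2 = 10.78 MHz, folds to fs − 14.76 MHz = 6.8 MHz.
41.12 MHz mod fs = 19.56 MHz.
19.56 MHz > fs/2 = 10.78 MHz, folds to fs − 19.56 MHz = 2 MHz.
19.56 MHz and 41.12 MHz both map to 2 MHz.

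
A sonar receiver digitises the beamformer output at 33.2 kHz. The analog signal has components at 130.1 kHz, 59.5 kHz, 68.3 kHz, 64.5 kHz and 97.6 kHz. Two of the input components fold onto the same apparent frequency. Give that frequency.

1.9 kHz

fs/2 = 16.6 kHz.
130.1 kHz mod fs = 30.5 kHz.
30.5 kHz > fs/2 = 16.6 kHz, folds to fs − 30.5 kHz = 2.7 kHz.
59.5 kHz mod fs = 26.3 kHz.
26.3 kHz > fs/2 = 16.6 kHz, folds to fs − 26.3 kHz = 6.9 kHz.
68.3 kHz mod fs = 1.9 kHz.
1.9 kHz ≤ fs/2 = 16.6 kHz, appears at 1.9 kHz.
64.5 kHz mod fs = 31.3 kHz.
31.3 kHz > fs/2 = 16.6 kHz, folds to fs − 31.3 kHz = 1.9 kHz.
97.6 kHz mod fs = 31.2 kHz.
31.2 kHz > fs/2 = 16.6 kHz, folds to fs − 31.2 kHz = 2 kHz.
64.5 kHz and 68.3 kHz both map to 1.9 kHz.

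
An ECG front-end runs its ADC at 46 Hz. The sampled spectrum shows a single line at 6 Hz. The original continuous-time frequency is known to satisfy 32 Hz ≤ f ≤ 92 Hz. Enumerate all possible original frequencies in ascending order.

40 Hz, 52 Hz, 86 Hz

Frequencies that alias to 6 Hz are k·fs ± 6 Hz for integer k ≥ 0.
k=0: 6 Hz.
k=1: 40 Hz, 52 Hz.
k=2: 86 Hz, 98 Hz.
k=3: 132 Hz, 144 Hz.
Within [32 Hz, 92 Hz]: 40 Hz, 52 Hz, 86 Hz.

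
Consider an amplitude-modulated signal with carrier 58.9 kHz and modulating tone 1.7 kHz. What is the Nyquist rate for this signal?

AM sidebands sit at fc ± fm = 57.2 kHz and 60.6 kHz.
Highest-frequency component: 60.6 kHz.
Nyquist rate = 2 × 60.6 kHz = 121.2 kHz.

121.2 kHz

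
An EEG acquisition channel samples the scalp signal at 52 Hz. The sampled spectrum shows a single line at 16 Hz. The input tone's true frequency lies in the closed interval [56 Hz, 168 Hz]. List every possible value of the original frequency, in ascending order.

68 Hz, 88 Hz, 120 Hz, 140 Hz

Frequencies that alias to 16 Hz are k·fs ± 16 Hz for integer k ≥ 0.
k=0: 16 Hz.
k=1: 36 Hz, 68 Hz.
k=2: 88 Hz, 120 Hz.
k=3: 140 Hz, 172 Hz.
k=4: 192 Hz, 224 Hz.
Within [56 Hz, 168 Hz]: 68 Hz, 88 Hz, 120 Hz, 140 Hz.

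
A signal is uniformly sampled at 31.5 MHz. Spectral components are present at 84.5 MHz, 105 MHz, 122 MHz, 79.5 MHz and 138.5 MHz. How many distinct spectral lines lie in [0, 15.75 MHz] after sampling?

fs/2 = 15.75 MHz.
84.5 MHz mod fs = 21.5 MHz.
21.5 MHz > fs/2 = 15.75 MHz, folds to fs − 21.5 MHz = 10 MHz.
105 MHz mod fs = 10.5 MHz.
10.5 MHz ≤ fs/2 = 15.75 MHz, appears at 10.5 MHz.
122 MHz mod fs = 27.5 MHz.
27.5 MHz > fs/2 = 15.75 MHz, folds to fs − 27.5 MHz = 4 MHz.
79.5 MHz mod fs = 16.5 MHz.
16.5 MHz > fs/2 = 15.75 MHz, folds to fs − 16.5 MHz = 15 MHz.
138.5 MHz mod fs = 12.5 MHz.
12.5 MHz ≤ fs/2 = 15.75 MHz, appears at 12.5 MHz.
Distinct values: {4 MHz, 10 MHz, 10.5 MHz, 12.5 MHz, 15 MHz} → 5.

5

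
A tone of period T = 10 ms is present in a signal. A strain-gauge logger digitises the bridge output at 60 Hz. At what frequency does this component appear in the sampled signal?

20 Hz

T = 10 ms → f = 1/T = 100 Hz.
100 Hz mod fs = 40 Hz.
40 Hz > fs/2 = 30 Hz, folds to fs − 40 Hz = 20 Hz.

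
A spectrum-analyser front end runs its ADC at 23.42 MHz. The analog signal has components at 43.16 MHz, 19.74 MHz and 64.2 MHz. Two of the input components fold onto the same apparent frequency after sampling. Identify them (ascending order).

19.74 MHz, 43.16 MHz

fs/2 = 11.71 MHz.
43.16 MHz mod fs = 19.74 MHz.
19.74 MHz > fs/2 = 11.71 MHz, folds to fs − 19.74 MHz = 3.68 MHz.
19.74 MHz > fs/2 = 11.71 MHz, folds to fs − 19.74 MHz = 3.68 MHz.
64.2 MHz mod fs = 17.36 MHz.
17.36 MHz > fs/2 = 11.71 MHz, folds to fs − 17.36 MHz = 6.06 MHz.
19.74 MHz and 43.16 MHz both map to 3.68 MHz.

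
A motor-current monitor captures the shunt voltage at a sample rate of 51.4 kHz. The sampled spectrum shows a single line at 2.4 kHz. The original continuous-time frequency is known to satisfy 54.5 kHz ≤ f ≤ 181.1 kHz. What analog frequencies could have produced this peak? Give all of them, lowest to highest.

Frequencies that alias to 2.4 kHz are k·fs ± 2.4 kHz for integer k ≥ 0.
k=0: 2.4 kHz.
k=1: 49 kHz, 53.8 kHz.
k=2: 100.4 kHz, 105.2 kHz.
k=3: 151.8 kHz, 156.6 kHz.
k=4: 203.2 kHz, 208 kHz.
Within [54.5 kHz, 181.1 kHz]: 100.4 kHz, 105.2 kHz, 151.8 kHz, 156.6 kHz.

100.4 kHz, 105.2 kHz, 151.8 kHz, 156.6 kHz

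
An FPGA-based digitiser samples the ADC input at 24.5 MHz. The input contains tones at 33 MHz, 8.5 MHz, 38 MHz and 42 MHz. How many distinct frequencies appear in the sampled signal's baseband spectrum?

fs/2 = 12.25 MHz.
33 MHz mod fs = 8.5 MHz.
8.5 MHz ≤ fs/2 = 12.25 MHz, appears at 8.5 MHz.
8.5 MHz ≤ fs/2 = 12.25 MHz, passes unchanged.
38 MHz mod fs = 13.5 MHz.
13.5 MHz > fs/2 = 12.25 MHz, folds to fs − 13.5 MHz = 11 MHz.
42 MHz mod fs = 17.5 MHz.
17.5 MHz > fs/2 = 12.25 MHz, folds to fs − 17.5 MHz = 7 MHz.
Distinct values: {7 MHz, 8.5 MHz, 11 MHz} → 3.

3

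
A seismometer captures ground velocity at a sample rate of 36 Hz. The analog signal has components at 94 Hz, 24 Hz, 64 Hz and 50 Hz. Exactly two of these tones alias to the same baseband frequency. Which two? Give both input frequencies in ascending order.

50 Hz, 94 Hz

fs/2 = 18 Hz.
94 Hz mod fs = 22 Hz.
22 Hz > fs/2 = 18 Hz, folds to fs − 22 Hz = 14 Hz.
24 Hz > fs/2 = 18 Hz, folds to fs − 24 Hz = 12 Hz.
64 Hz mod fs = 28 Hz.
28 Hz > fs/2 = 18 Hz, folds to fs − 28 Hz = 8 Hz.
50 Hz mod fs = 14 Hz.
14 Hz ≤ fs/2 = 18 Hz, appears at 14 Hz.
50 Hz and 94 Hz both map to 14 Hz.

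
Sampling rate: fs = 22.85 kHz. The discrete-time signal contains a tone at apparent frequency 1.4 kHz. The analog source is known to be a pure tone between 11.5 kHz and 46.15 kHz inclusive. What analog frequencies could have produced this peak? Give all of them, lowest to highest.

Frequencies that alias to 1.4 kHz are k·fs ± 1.4 kHz for integer k ≥ 0.
k=0: 1.4 kHz.
k=1: 21.45 kHz, 24.25 kHz.
k=2: 44.3 kHz, 47.1 kHz.
k=3: 67.15 kHz, 69.95 kHz.
Within [11.5 kHz, 46.15 kHz]: 21.45 kHz, 24.25 kHz, 44.3 kHz.

21.45 kHz, 24.25 kHz, 44.3 kHz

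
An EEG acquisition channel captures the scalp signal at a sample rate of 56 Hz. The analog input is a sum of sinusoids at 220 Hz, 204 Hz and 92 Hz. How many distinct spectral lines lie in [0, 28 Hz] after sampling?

2

fs/2 = 28 Hz.
220 Hz mod fs = 52 Hz.
52 Hz > fs/2 = 28 Hz, folds to fs − 52 Hz = 4 Hz.
204 Hz mod fs = 36 Hz.
36 Hz > fs/2 = 28 Hz, folds to fs − 36 Hz = 20 Hz.
92 Hz mod fs = 36 Hz.
36 Hz > fs/2 = 28 Hz, folds to fs − 36 Hz = 20 Hz.
Distinct values: {4 Hz, 20 Hz} → 2.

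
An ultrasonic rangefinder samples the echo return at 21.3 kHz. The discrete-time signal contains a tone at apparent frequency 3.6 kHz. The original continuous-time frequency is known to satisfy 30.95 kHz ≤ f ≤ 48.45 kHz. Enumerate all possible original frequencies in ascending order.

Frequencies that alias to 3.6 kHz are k·fs ± 3.6 kHz for integer k ≥ 0.
k=0: 3.6 kHz.
k=1: 17.7 kHz, 24.9 kHz.
k=2: 39 kHz, 46.2 kHz.
k=3: 60.3 kHz, 67.5 kHz.
Within [30.95 kHz, 48.45 kHz]: 39 kHz, 46.2 kHz.

39 kHz, 46.2 kHz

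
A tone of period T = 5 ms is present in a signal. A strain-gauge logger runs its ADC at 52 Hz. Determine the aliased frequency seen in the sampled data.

8 Hz

T = 5 ms → f = 1/T = 200 Hz.
200 Hz mod fs = 44 Hz.
44 Hz > fs/2 = 26 Hz, folds to fs − 44 Hz = 8 Hz.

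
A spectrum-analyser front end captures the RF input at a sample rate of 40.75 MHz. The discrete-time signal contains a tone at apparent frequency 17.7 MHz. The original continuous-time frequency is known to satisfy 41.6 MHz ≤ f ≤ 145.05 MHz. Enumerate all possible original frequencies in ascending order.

Frequencies that alias to 17.7 MHz are k·fs ± 17.7 MHz for integer k ≥ 0.
k=0: 17.7 MHz.
k=1: 23.05 MHz, 58.45 MHz.
k=2: 63.8 MHz, 99.2 MHz.
k=3: 104.55 MHz, 139.95 MHz.
k=4: 145.3 MHz, 180.7 MHz.
Within [41.6 MHz, 145.05 MHz]: 58.45 MHz, 63.8 MHz, 99.2 MHz, 104.55 MHz, 139.95 MHz.

58.45 MHz, 63.8 MHz, 99.2 MHz, 104.55 MHz, 139.95 MHz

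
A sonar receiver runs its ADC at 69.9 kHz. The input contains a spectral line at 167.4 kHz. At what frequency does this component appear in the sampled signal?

167.4 kHz mod fs = 27.6 kHz.
27.6 kHz ≤ fs/2 = 34.95 kHz, appears at 27.6 kHz.

27.6 kHz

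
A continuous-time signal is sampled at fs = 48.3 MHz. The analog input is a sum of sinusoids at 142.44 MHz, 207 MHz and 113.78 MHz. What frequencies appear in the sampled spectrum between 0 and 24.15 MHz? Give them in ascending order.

fs/2 = 24.15 MHz.
142.44 MHz mod fs = 45.84 MHz.
45.84 MHz > fs/2 = 24.15 MHz, folds to fs − 45.84 MHz = 2.46 MHz.
207 MHz mod fs = 13.8 MHz.
13.8 MHz ≤ fs/2 = 24.15 MHz, appears at 13.8 MHz.
113.78 MHz mod fs = 17.18 MHz.
17.18 MHz ≤ fs/2 = 24.15 MHz, appears at 17.18 MHz.
Distinct values: {2.46 MHz, 13.8 MHz, 17.18 MHz}.

2.46 MHz, 13.8 MHz, 17.18 MHz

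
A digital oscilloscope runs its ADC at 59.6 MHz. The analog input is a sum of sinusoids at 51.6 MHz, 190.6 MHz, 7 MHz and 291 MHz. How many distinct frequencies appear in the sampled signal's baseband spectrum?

3

fs/2 = 29.8 MHz.
51.6 MHz > fs/2 = 29.8 MHz, folds to fs − 51.6 MHz = 8 MHz.
190.6 MHz mod fs = 11.8 MHz.
11.8 MHz ≤ fs/2 = 29.8 MHz, appears at 11.8 MHz.
7 MHz ≤ fs/2 = 29.8 MHz, passes unchanged.
291 MHz mod fs = 52.6 MHz.
52.6 MHz > fs/2 = 29.8 MHz, folds to fs − 52.6 MHz = 7 MHz.
Distinct values: {7 MHz, 8 MHz, 11.8 MHz} → 3.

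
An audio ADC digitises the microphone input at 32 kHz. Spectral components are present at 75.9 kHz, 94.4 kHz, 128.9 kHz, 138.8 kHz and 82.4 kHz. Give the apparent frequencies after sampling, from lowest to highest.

fs/2 = 16 kHz.
75.9 kHz mod fs = 11.9 kHz.
11.9 kHz ≤ fs/2 = 16 kHz, appears at 11.9 kHz.
94.4 kHz mod fs = 30.4 kHz.
30.4 kHz > fs/2 = 16 kHz, folds to fs − 30.4 kHz = 1.6 kHz.
128.9 kHz mod fs = 0.9 kHz.
0.9 kHz ≤ fs/2 = 16 kHz, appears at 0.9 kHz.
138.8 kHz mod fs = 10.8 kHz.
10.8 kHz ≤ fs/2 = 16 kHz, appears at 10.8 kHz.
82.4 kHz mod fs = 18.4 kHz.
18.4 kHz > fs/2 = 16 kHz, folds to fs − 18.4 kHz = 13.6 kHz.
Distinct values: {0.9 kHz, 1.6 kHz, 10.8 kHz, 11.9 kHz, 13.6 kHz}.

0.9 kHz, 1.6 kHz, 10.8 kHz, 11.9 kHz, 13.6 kHz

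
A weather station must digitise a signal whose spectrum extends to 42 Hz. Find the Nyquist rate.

Nyquist rate = 2 × 42 Hz = 84 Hz.

84 Hz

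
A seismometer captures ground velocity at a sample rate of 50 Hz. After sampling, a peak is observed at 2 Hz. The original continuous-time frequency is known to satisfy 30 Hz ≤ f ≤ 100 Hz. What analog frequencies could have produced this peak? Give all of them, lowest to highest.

48 Hz, 52 Hz, 98 Hz

Frequencies that alias to 2 Hz are k·fs ± 2 Hz for integer k ≥ 0.
k=0: 2 Hz.
k=1: 48 Hz, 52 Hz.
k=2: 98 Hz, 102 Hz.
k=3: 148 Hz, 152 Hz.
Within [30 Hz, 100 Hz]: 48 Hz, 52 Hz, 98 Hz.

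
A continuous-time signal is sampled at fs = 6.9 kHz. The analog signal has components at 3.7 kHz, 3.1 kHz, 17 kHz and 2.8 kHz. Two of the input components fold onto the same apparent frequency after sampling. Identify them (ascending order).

3.7 kHz, 17 kHz

fs/2 = 3.45 kHz.
3.7 kHz > fs/2 = 3.45 kHz, folds to fs − 3.7 kHz = 3.2 kHz.
3.1 kHz ≤ fs/2 = 3.45 kHz, passes unchanged.
17 kHz mod fs = 3.2 kHz.
3.2 kHz ≤ fs/2 = 3.45 kHz, appears at 3.2 kHz.
2.8 kHz ≤ fs/2 = 3.45 kHz, passes unchanged.
3.7 kHz and 17 kHz both map to 3.2 kHz.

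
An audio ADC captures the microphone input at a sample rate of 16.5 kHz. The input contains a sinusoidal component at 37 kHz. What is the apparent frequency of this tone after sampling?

37 kHz mod fs = 4 kHz.
4 kHz ≤ fs/2 = 8.25 kHz, appears at 4 kHz.

4 kHz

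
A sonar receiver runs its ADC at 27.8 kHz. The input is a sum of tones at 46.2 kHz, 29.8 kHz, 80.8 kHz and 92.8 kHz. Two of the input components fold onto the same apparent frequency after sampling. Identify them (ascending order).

fs/2 = 13.9 kHz.
46.2 kHz mod fs = 18.4 kHz.
18.4 kHz > fs/2 = 13.9 kHz, folds to fs − 18.4 kHz = 9.4 kHz.
29.8 kHz mod fs = 2 kHz.
2 kHz ≤ fs/2 = 13.9 kHz, appears at 2 kHz.
80.8 kHz mod fs = 25.2 kHz.
25.2 kHz > fs/2 = 13.9 kHz, folds to fs − 25.2 kHz = 2.6 kHz.
92.8 kHz mod fs = 9.4 kHz.
9.4 kHz ≤ fs/2 = 13.9 kHz, appears at 9.4 kHz.
46.2 kHz and 92.8 kHz both map to 9.4 kHz.

46.2 kHz, 92.8 kHz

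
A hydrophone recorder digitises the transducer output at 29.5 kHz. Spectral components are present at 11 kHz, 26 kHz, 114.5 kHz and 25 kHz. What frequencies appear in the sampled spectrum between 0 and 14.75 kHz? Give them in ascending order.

fs/2 = 14.75 kHz.
11 kHz ≤ fs/2 = 14.75 kHz, passes unchanged.
26 kHz > fs/2 = 14.75 kHz, folds to fs − 26 kHz = 3.5 kHz.
114.5 kHz mod fs = 26 kHz.
26 kHz > fs/2 = 14.75 kHz, folds to fs − 26 kHz = 3.5 kHz.
25 kHz > fs/2 = 14.75 kHz, folds to fs − 25 kHz = 4.5 kHz.
Distinct values: {3.5 kHz, 4.5 kHz, 11 kHz}.

3.5 kHz, 4.5 kHz, 11 kHz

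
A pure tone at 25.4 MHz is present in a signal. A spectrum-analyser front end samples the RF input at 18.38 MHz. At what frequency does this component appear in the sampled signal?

25.4 MHz mod fs = 7.02 MHz.
7.02 MHz ≤ fs/2 = 9.19 MHz, appears at 7.02 MHz.

7.02 MHz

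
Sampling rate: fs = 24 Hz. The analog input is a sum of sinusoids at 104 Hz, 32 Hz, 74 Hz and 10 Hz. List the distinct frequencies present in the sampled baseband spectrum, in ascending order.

fs/2 = 12 Hz.
104 Hz mod fs = 8 Hz.
8 Hz ≤ fs/2 = 12 Hz, appears at 8 Hz.
32 Hz mod fs = 8 Hz.
8 Hz ≤ fs/2 = 12 Hz, appears at 8 Hz.
74 Hz mod fs = 2 Hz.
2 Hz ≤ fs/2 = 12 Hz, appears at 2 Hz.
10 Hz ≤ fs/2 = 12 Hz, passes unchanged.
Distinct values: {2 Hz, 8 Hz, 10 Hz}.

2 Hz, 8 Hz, 10 Hz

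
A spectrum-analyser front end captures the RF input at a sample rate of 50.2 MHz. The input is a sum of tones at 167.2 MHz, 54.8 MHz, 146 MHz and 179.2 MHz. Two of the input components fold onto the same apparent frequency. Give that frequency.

4.6 MHz

fs/2 = 25.1 MHz.
167.2 MHz mod fs = 16.6 MHz.
16.6 MHz ≤ fs/2 = 25.1 MHz, appears at 16.6 MHz.
54.8 MHz mod fs = 4.6 MHz.
4.6 MHz ≤ fs/2 = 25.1 MHz, appears at 4.6 MHz.
146 MHz mod fs = 45.6 MHz.
45.6 MHz > fs/2 = 25.1 MHz, folds to fs − 45.6 MHz = 4.6 MHz.
179.2 MHz mod fs = 28.6 MHz.
28.6 MHz > fs/2 = 25.1 MHz, folds to fs − 28.6 MHz = 21.6 MHz.
54.8 MHz and 146 MHz both map to 4.6 MHz.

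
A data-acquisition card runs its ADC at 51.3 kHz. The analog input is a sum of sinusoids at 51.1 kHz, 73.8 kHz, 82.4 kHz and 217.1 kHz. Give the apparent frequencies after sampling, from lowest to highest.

fs/2 = 25.65 kHz.
51.1 kHz > fs/2 = 25.65 kHz, folds to fs − 51.1 kHz = 0.2 kHz.
73.8 kHz mod fs = 22.5 kHz.
22.5 kHz ≤ fs/2 = 25.65 kHz, appears at 22.5 kHz.
82.4 kHz mod fs = 31.1 kHz.
31.1 kHz > fs/2 = 25.65 kHz, folds to fs − 31.1 kHz = 20.2 kHz.
217.1 kHz mod fs = 11.9 kHz.
11.9 kHz ≤ fs/2 = 25.65 kHz, appears at 11.9 kHz.
Distinct values: {0.2 kHz, 11.9 kHz, 20.2 kHz, 22.5 kHz}.

0.2 kHz, 11.9 kHz, 20.2 kHz, 22.5 kHz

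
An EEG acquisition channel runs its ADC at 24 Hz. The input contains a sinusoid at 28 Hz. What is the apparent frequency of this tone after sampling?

4 Hz

28 Hz mod fs = 4 Hz.
4 Hz ≤ fs/2 = 12 Hz, appears at 4 Hz.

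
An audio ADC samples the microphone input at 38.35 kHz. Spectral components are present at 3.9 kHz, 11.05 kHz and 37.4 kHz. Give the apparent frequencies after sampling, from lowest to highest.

fs/2 = 19.175 kHz.
3.9 kHz ≤ fs/2 = 19.175 kHz, passes unchanged.
11.05 kHz ≤ fs/2 = 19.175 kHz, passes unchanged.
37.4 kHz > fs/2 = 19.175 kHz, folds to fs − 37.4 kHz = 0.95 kHz.
Distinct values: {0.95 kHz, 3.9 kHz, 11.05 kHz}.

0.95 kHz, 3.9 kHz, 11.05 kHz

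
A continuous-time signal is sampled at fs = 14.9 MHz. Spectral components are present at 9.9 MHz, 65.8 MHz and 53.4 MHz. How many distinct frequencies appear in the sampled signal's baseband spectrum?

fs/2 = 7.45 MHz.
9.9 MHz > fs/2 = 7.45 MHz, folds to fs − 9.9 MHz = 5 MHz.
65.8 MHz mod fs = 6.2 MHz.
6.2 MHz ≤ fs/2 = 7.45 MHz, appears at 6.2 MHz.
53.4 MHz mod fs = 8.7 MHz.
8.7 MHz > fs/2 = 7.45 MHz, folds to fs − 8.7 MHz = 6.2 MHz.
Distinct values: {5 MHz, 6.2 MHz} → 2.

2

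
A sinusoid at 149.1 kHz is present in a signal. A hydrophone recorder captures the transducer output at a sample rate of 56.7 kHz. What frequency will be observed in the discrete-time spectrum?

21 kHz

149.1 kHz mod fs = 35.7 kHz.
35.7 kHz > fs/2 = 28.35 kHz, folds to fs − 35.7 kHz = 21 kHz.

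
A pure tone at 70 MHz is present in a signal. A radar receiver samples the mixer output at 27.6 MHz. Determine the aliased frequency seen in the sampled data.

12.8 MHz

70 MHz mod fs = 14.8 MHz.
14.8 MHz > fs/2 = 13.8 MHz, folds to fs − 14.8 MHz = 12.8 MHz.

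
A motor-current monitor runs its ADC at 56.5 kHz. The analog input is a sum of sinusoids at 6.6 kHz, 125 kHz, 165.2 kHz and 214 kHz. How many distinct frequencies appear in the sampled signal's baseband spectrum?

3

fs/2 = 28.25 kHz.
6.6 kHz ≤ fs/2 = 28.25 kHz, passes unchanged.
125 kHz mod fs = 12 kHz.
12 kHz ≤ fs/2 = 28.25 kHz, appears at 12 kHz.
165.2 kHz mod fs = 52.2 kHz.
52.2 kHz > fs/2 = 28.25 kHz, folds to fs − 52.2 kHz = 4.3 kHz.
214 kHz mod fs = 44.5 kHz.
44.5 kHz > fs/2 = 28.25 kHz, folds to fs − 44.5 kHz = 12 kHz.
Distinct values: {4.3 kHz, 6.6 kHz, 12 kHz} → 3.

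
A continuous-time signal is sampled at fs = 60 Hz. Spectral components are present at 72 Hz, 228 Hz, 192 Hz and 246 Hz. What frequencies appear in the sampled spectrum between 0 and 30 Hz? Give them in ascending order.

fs/2 = 30 Hz.
72 Hz mod fs = 12 Hz.
12 Hz ≤ fs/2 = 30 Hz, appears at 12 Hz.
228 Hz mod fs = 48 Hz.
48 Hz > fs/2 = 30 Hz, folds to fs − 48 Hz = 12 Hz.
192 Hz mod fs = 12 Hz.
12 Hz ≤ fs/2 = 30 Hz, appears at 12 Hz.
246 Hz mod fs = 6 Hz.
6 Hz ≤ fs/2 = 30 Hz, appears at 6 Hz.
Distinct values: {6 Hz, 12 Hz}.

6 Hz, 12 Hz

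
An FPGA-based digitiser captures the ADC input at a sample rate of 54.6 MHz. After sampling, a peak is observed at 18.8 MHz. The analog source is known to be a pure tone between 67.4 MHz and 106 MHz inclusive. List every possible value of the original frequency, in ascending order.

Frequencies that alias to 18.8 MHz are k·fs ± 18.8 MHz for integer k ≥ 0.
k=0: 18.8 MHz.
k=1: 35.8 MHz, 73.4 MHz.
k=2: 90.4 MHz, 128 MHz.
k=3: 145 MHz, 182.6 MHz.
Within [67.4 MHz, 106 MHz]: 73.4 MHz, 90.4 MHz.

73.4 MHz, 90.4 MHz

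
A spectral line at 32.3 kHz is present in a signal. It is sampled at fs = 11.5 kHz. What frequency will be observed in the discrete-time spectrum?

2.2 kHz

32.3 kHz mod fs = 9.3 kHz.
9.3 kHz > fs/2 = 5.75 kHz, folds to fs − 9.3 kHz = 2.2 kHz.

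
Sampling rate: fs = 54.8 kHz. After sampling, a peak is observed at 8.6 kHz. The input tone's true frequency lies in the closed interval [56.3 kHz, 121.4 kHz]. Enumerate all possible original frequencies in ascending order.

Frequencies that alias to 8.6 kHz are k·fs ± 8.6 kHz for integer k ≥ 0.
k=0: 8.6 kHz.
k=1: 46.2 kHz, 63.4 kHz.
k=2: 101 kHz, 118.2 kHz.
k=3: 155.8 kHz, 173 kHz.
Within [56.3 kHz, 121.4 kHz]: 63.4 kHz, 101 kHz, 118.2 kHz.

63.4 kHz, 101 kHz, 118.2 kHz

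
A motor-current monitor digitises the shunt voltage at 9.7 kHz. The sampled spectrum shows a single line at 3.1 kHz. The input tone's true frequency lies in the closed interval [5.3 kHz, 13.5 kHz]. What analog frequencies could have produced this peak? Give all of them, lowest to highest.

6.6 kHz, 12.8 kHz

Frequencies that alias to 3.1 kHz are k·fs ± 3.1 kHz for integer k ≥ 0.
k=0: 3.1 kHz.
k=1: 6.6 kHz, 12.8 kHz.
k=2: 16.3 kHz, 22.5 kHz.
Within [5.3 kHz, 13.5 kHz]: 6.6 kHz, 12.8 kHz.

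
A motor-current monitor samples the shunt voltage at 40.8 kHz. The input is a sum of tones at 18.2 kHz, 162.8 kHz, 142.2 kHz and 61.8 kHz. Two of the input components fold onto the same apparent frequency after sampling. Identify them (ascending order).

61.8 kHz, 142.2 kHz

fs/2 = 20.4 kHz.
18.2 kHz ≤ fs/2 = 20.4 kHz, passes unchanged.
162.8 kHz mod fs = 40.4 kHz.
40.4 kHz > fs/2 = 20.4 kHz, folds to fs − 40.4 kHz = 0.4 kHz.
142.2 kHz mod fs = 19.8 kHz.
19.8 kHz ≤ fs/2 = 20.4 kHz, appears at 19.8 kHz.
61.8 kHz mod fs = 21 kHz.
21 kHz > fs/2 = 20.4 kHz, folds to fs − 21 kHz = 19.8 kHz.
61.8 kHz and 142.2 kHz both map to 19.8 kHz.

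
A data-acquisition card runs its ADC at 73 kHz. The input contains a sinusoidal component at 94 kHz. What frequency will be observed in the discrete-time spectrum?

94 kHz mod fs = 21 kHz.
21 kHz ≤ fs/2 = 36.5 kHz, appears at 21 kHz.

21 kHz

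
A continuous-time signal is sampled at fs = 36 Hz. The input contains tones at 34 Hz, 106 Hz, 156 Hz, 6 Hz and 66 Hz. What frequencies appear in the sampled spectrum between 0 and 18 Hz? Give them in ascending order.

fs/2 = 18 Hz.
34 Hz > fs/2 = 18 Hz, folds to fs − 34 Hz = 2 Hz.
106 Hz mod fs = 34 Hz.
34 Hz > fs/2 = 18 Hz, folds to fs − 34 Hz = 2 Hz.
156 Hz mod fs = 12 Hz.
12 Hz ≤ fs/2 = 18 Hz, appears at 12 Hz.
6 Hz ≤ fs/2 = 18 Hz, passes unchanged.
66 Hz mod fs = 30 Hz.
30 Hz > fs/2 = 18 Hz, folds to fs − 30 Hz = 6 Hz.
Distinct values: {2 Hz, 6 Hz, 12 Hz}.

2 Hz, 6 Hz, 12 Hz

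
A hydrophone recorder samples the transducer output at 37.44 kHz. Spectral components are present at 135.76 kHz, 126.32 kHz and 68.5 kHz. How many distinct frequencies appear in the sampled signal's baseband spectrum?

2

fs/2 = 18.72 kHz.
135.76 kHz mod fs = 23.44 kHz.
23.44 kHz > fs/2 = 18.72 kHz, folds to fs − 23.44 kHz = 14 kHz.
126.32 kHz mod fs = 14 kHz.
14 kHz ≤ fs/2 = 18.72 kHz, appears at 14 kHz.
68.5 kHz mod fs = 31.06 kHz.
31.06 kHz > fs/2 = 18.72 kHz, folds to fs − 31.06 kHz = 6.38 kHz.
Distinct values: {6.38 kHz, 14 kHz} → 2.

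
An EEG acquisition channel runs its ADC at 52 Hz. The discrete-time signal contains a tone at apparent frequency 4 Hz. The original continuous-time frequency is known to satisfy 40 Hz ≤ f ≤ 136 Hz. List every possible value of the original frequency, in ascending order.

48 Hz, 56 Hz, 100 Hz, 108 Hz

Frequencies that alias to 4 Hz are k·fs ± 4 Hz for integer k ≥ 0.
k=0: 4 Hz.
k=1: 48 Hz, 56 Hz.
k=2: 100 Hz, 108 Hz.
k=3: 152 Hz, 160 Hz.
Within [40 Hz, 136 Hz]: 48 Hz, 56 Hz, 100 Hz, 108 Hz.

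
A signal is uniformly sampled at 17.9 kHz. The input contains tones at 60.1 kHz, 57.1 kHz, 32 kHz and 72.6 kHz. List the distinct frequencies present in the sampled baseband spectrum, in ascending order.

1 kHz, 3.4 kHz, 3.8 kHz, 6.4 kHz

fs/2 = 8.95 kHz.
60.1 kHz mod fs = 6.4 kHz.
6.4 kHz ≤ fs/2 = 8.95 kHz, appears at 6.4 kHz.
57.1 kHz mod fs = 3.4 kHz.
3.4 kHz ≤ fs/2 = 8.95 kHz, appears at 3.4 kHz.
32 kHz mod fs = 14.1 kHz.
14.1 kHz > fs/2 = 8.95 kHz, folds to fs − 14.1 kHz = 3.8 kHz.
72.6 kHz mod fs = 1 kHz.
1 kHz ≤ fs/2 = 8.95 kHz, appears at 1 kHz.
Distinct values: {1 kHz, 3.4 kHz, 3.8 kHz, 6.4 kHz}.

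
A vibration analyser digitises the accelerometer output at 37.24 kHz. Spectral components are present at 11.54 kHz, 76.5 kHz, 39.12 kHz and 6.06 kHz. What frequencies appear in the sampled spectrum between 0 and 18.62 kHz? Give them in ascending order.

fs/2 = 18.62 kHz.
11.54 kHz ≤ fs/2 = 18.62 kHz, passes unchanged.
76.5 kHz mod fs = 2.02 kHz.
2.02 kHz ≤ fs/2 = 18.62 kHz, appears at 2.02 kHz.
39.12 kHz mod fs = 1.88 kHz.
1.88 kHz ≤ fs/2 = 18.62 kHz, appears at 1.88 kHz.
6.06 kHz ≤ fs/2 = 18.62 kHz, passes unchanged.
Distinct values: {1.88 kHz, 2.02 kHz, 6.06 kHz, 11.54 kHz}.

1.88 kHz, 2.02 kHz, 6.06 kHz, 11.54 kHz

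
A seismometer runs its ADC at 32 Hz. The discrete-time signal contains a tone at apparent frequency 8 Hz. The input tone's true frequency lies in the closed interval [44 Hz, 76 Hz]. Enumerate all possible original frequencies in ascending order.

Frequencies that alias to 8 Hz are k·fs ± 8 Hz for integer k ≥ 0.
k=0: 8 Hz.
k=1: 24 Hz, 40 Hz.
k=2: 56 Hz, 72 Hz.
k=3: 88 Hz, 104 Hz.
Within [44 Hz, 76 Hz]: 56 Hz, 72 Hz.

56 Hz, 72 Hz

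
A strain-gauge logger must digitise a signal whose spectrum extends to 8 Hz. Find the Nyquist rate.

Nyquist rate = 2 × 8 Hz = 16 Hz.

16 Hz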